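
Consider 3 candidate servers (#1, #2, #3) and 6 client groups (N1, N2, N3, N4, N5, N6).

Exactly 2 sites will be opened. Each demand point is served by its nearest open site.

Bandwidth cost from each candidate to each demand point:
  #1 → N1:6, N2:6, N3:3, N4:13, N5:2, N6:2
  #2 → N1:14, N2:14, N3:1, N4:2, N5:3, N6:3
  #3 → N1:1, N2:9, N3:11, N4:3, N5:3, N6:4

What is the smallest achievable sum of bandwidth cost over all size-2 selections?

Open {#1, #3}.
  N1→#3 1, N2→#1 6, N3→#1 3, N4→#3 3, N5→#1 2, N6→#1 2  ⇒ total 17.
Compare {#1, #2}: total 19.
Compare {#2, #3}: total 19.

17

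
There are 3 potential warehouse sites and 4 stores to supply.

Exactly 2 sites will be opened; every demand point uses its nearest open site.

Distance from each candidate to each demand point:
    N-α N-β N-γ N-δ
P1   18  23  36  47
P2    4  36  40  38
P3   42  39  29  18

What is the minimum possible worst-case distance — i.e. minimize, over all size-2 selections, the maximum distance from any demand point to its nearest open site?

29

Open {P1, P3}.
  Farthest demand point is N-γ at distance 29 (to P3); all others are ≤ 29.
With {P2, P3} the worst case is 36.
With {P1, P2} the worst case is 38.
No size-2 selection achieves below 29.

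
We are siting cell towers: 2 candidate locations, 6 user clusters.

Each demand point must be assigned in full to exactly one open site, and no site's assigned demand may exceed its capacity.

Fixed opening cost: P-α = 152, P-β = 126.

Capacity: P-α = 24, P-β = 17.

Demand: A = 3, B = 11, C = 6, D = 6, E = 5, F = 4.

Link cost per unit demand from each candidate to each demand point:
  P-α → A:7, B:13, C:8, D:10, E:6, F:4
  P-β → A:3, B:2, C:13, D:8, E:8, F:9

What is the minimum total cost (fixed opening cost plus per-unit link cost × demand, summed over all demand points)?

463

Open {P-α, P-β}; cheapest assignment that respects the capacities:
  P-α (cap 24, load 18): A, C, E, F — cost 3×7 + 6×8 + 5×6 + 4×4 = 115
  P-β (cap 17, load 17): B, D — cost 11×2 + 6×8 = 70
  Shipping 185, fixed 278 → total 463.
  Any other capacity-feasible assignment to {P-α, P-β} ships for at least 185.
Total demand is 35 and no other set of sites has combined capacity ≥ 35, so {P-α, P-β} is the only feasible choice of open sites. Minimum: 463.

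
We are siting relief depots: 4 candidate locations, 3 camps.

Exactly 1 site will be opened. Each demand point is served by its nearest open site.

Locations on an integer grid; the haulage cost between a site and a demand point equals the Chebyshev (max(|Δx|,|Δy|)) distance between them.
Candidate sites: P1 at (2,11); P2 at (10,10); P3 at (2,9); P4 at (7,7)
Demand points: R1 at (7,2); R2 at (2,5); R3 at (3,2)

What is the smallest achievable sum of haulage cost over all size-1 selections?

Open {P4}.
  R1→P4 5, R2→P4 5, R3→P4 5  ⇒ total 15.
Compare {P3}: total 18.
Compare {P1}: total 24.
No size-1 selection does better; minimum is 15.

15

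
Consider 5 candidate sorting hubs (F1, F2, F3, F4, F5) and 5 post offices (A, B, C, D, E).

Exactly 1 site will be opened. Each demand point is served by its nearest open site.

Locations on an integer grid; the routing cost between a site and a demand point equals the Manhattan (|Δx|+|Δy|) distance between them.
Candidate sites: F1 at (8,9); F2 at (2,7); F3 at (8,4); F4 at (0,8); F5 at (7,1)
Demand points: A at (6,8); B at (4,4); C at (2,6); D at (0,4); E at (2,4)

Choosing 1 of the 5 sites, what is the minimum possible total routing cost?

Open {F2}.
  A→F2 5, B→F2 5, C→F2 1, D→F2 5, E→F2 3  ⇒ total 19.
Compare {F4}: total 28.
Compare {F3}: total 32.
No size-1 selection does better; minimum is 19.

19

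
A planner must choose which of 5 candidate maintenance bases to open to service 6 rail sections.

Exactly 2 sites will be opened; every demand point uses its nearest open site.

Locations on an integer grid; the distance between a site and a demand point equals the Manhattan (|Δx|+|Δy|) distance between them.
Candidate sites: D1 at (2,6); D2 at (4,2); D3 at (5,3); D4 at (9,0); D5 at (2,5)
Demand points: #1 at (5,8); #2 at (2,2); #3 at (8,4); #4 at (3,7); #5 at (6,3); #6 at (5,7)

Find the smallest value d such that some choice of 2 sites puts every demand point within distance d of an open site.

5

Open {D1, D3}.
  Farthest demand point is #1 at distance 5 (to D1); all others are ≤ 5.
With {D3, D5} the worst case is 5.
With {D1, D2} the worst case is 6.
No size-2 selection achieves below 5.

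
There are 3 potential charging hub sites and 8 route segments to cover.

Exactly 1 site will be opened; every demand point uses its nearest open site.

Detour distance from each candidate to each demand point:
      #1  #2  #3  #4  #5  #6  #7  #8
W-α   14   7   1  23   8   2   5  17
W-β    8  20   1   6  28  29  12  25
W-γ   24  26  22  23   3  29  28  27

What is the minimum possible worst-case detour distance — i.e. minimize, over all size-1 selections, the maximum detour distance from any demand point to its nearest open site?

23

Open {W-α}.
  Farthest demand point is #4 at detour distance 23 (to W-α); all others are ≤ 23.
With {W-β} the worst case is 29.
With {W-γ} the worst case is 29.
No size-1 selection achieves below 23.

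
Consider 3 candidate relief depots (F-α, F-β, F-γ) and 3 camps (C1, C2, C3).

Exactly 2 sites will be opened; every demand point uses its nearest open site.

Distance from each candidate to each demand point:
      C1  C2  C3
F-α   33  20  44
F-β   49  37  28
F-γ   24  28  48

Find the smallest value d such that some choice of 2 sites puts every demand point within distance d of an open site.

28

Open {F-β, F-γ}.
  Farthest demand point is C2 at distance 28 (to F-γ); all others are ≤ 28.
With {F-α, F-β} the worst case is 33.
With {F-α, F-γ} the worst case is 44.
No size-2 selection achieves below 28.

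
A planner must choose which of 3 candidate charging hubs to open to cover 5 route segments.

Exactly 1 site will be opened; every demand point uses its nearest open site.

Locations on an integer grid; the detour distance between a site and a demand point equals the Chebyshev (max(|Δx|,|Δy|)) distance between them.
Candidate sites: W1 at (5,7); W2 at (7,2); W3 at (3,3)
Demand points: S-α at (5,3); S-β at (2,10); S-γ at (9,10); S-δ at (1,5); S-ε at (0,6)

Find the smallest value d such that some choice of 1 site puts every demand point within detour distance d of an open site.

5

Open {W1}.
  Farthest demand point is S-ε at detour distance 5 (to W1); all others are ≤ 5.
With {W3} the worst case is 7.
With {W2} the worst case is 8.
No size-1 selection achieves below 5.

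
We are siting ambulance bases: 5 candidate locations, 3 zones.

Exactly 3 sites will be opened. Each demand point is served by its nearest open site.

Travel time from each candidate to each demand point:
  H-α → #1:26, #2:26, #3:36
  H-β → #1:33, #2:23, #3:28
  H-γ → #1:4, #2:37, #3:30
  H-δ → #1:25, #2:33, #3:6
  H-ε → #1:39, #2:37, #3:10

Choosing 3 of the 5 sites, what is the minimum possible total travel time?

33

Open {H-β, H-γ, H-δ}.
  #1→H-γ 4, #2→H-β 23, #3→H-δ 6  ⇒ total 33.
Compare {H-α, H-γ, H-δ}: total 36.
Compare {H-β, H-γ, H-ε}: total 37.
No size-3 selection does better; minimum is 33.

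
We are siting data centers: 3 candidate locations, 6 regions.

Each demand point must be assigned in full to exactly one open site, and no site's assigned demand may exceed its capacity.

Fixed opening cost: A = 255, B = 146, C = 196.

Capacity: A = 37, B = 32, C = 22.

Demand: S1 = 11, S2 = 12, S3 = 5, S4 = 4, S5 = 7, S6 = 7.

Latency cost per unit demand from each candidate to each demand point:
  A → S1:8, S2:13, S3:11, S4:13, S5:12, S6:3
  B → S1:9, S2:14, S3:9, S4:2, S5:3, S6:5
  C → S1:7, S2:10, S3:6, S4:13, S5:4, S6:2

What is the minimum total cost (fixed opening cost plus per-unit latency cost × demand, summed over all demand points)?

649

Open {B, C}; cheapest assignment that respects the capacities:
  B (cap 32, load 27): S1, S3, S4, S5 — cost 11×9 + 5×9 + 4×2 + 7×3 = 173
  C (cap 22, load 19): S2, S6 — cost 12×10 + 7×2 = 134
  Shipping 307, fixed 342 → total 649.
  Any other capacity-feasible assignment to {B, C} ships for at least 307.
Compare {A, B}: its best feasible assignment gives total 740.
Compare {A, C}: its best feasible assignment gives total 815.
Every other set of open sites that can feasibly serve all demand totals ≥ 740 even under its best assignment. Minimum: 649.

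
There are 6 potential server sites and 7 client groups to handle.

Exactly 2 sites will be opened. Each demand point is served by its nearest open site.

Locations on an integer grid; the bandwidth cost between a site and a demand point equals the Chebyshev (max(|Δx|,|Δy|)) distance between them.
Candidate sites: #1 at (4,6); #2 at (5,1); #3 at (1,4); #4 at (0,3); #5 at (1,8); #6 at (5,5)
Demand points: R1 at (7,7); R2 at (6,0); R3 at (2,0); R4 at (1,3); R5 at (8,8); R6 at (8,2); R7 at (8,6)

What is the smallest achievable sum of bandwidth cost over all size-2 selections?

19

Open {#2, #6}.
  R1→#6 2, R2→#2 1, R3→#2 3, R4→#2 4, R5→#6 3, R6→#2 3, R7→#6 3  ⇒ total 19.
Compare {#4, #6}: total 20.
Compare {#1, #2}: total 21.
No size-2 selection does better; minimum is 19.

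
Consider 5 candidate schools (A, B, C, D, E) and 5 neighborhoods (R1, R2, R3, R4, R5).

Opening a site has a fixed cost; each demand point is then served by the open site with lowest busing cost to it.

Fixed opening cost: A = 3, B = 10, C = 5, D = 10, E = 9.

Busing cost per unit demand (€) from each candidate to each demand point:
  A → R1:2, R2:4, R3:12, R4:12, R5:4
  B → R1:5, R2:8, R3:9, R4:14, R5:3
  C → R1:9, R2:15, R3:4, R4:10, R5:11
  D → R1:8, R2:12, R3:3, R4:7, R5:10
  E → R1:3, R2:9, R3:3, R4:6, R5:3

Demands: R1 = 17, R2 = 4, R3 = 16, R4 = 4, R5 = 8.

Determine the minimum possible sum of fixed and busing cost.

158

Open {A, E}: assign each demand point to its cheapest open site.
  R1→A 17×2=34, R2→A 4×4=16, R3→E 16×3=48, R4→E 4×6=24, R5→E 8×3=24
  busing cost 146, fixed 12 → total 158.
Compare {A, C, E}: busing cost 146 + fixed 17 = 163.
Compare {A, B, E}: busing cost 146 + fixed 22 = 168.
Compare {A, D, E}: busing cost 146 + fixed 22 = 168.
All other subsets cost ≥ 163. Minimum total cost: 158.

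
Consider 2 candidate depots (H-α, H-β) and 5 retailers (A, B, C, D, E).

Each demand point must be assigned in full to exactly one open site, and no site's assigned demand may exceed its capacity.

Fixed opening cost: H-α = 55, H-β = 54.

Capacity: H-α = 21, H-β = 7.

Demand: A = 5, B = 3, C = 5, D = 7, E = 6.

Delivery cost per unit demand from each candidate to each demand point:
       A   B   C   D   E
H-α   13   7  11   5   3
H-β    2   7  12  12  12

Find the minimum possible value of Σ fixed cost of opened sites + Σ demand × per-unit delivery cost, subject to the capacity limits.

Open {H-α, H-β}; cheapest assignment that respects the capacities:
  H-α (cap 21, load 21): B, C, D, E — cost 3×7 + 5×11 + 7×5 + 6×3 = 129
  H-β (cap 7, load 5): A — cost 5×2 = 10
  Shipping 139, fixed 109 → total 248.
  Any other capacity-feasible assignment to {H-α, H-β} ships for at least 139.
Total demand is 26 and no other set of sites has combined capacity ≥ 26, so {H-α, H-β} is the only feasible choice of open sites. Minimum: 248.

248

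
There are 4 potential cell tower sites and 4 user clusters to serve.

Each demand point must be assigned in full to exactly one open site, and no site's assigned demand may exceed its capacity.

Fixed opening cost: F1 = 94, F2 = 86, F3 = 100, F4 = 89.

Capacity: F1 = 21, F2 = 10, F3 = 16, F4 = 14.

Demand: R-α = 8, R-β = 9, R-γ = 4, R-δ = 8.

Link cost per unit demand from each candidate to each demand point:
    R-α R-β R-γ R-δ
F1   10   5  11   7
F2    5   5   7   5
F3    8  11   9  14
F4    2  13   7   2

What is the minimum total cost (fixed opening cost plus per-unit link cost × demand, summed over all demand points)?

Open {F1, F4}; cheapest assignment that respects the capacities:
  F1 (cap 21, load 17): R-β, R-δ — cost 9×5 + 8×7 = 101
  F4 (cap 14, load 12): R-α, R-γ — cost 8×2 + 4×7 = 44
  Shipping 145, fixed 183 → total 328.
  Any other capacity-feasible assignment to {F1, F4} ships for at least 145.
Compare {F1, F2}: its best feasible assignment gives total 365.
Compare {F1, F3}: its best feasible assignment gives total 395.
Every other set of open sites that can feasibly serve all demand totals ≥ 365 even under its best assignment. Minimum: 328.

328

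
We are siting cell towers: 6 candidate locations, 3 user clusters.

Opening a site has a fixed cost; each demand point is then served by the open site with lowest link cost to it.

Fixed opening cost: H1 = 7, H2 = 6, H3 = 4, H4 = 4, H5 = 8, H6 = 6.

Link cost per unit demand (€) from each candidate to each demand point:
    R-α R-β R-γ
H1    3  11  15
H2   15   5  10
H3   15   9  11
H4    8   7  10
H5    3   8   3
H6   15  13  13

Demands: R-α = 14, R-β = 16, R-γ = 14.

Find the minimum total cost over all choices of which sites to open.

178

Open {H2, H5}: assign each demand point to its cheapest open site.
  R-α→H5 14×3=42, R-β→H2 16×5=80, R-γ→H5 14×3=42
  link cost 164, fixed 14 → total 178.
Compare {H2, H3, H5}: link cost 164 + fixed 18 = 182.
Compare {H2, H4, H5}: link cost 164 + fixed 18 = 182.
Compare {H2, H5, H6}: link cost 164 + fixed 20 = 184.
All other subsets cost ≥ 182. Minimum total cost: 178.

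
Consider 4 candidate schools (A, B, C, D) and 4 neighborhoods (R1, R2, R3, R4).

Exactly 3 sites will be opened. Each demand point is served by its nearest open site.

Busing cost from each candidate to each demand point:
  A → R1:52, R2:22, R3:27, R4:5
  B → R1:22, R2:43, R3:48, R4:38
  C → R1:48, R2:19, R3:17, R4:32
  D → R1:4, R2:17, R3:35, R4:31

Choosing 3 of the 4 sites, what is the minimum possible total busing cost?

43

Open {A, C, D}.
  R1→D 4, R2→D 17, R3→C 17, R4→A 5  ⇒ total 43.
Compare {A, B, D}: total 53.
Compare {A, B, C}: total 63.
No size-3 selection does better; minimum is 43.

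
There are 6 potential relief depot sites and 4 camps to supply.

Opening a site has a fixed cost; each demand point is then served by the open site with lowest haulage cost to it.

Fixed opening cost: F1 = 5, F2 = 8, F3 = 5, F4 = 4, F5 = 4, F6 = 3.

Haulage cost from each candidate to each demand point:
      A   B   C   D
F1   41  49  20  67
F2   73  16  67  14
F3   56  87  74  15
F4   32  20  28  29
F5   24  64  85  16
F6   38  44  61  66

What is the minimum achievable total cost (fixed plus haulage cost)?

91

Open {F1, F2, F5}: assign each demand point to its cheapest open site.
  A→F5 24, B→F2 16, C→F1 20, D→F2 14
  haulage cost 74, fixed 17 → total 91.
Compare {F1, F4, F5}: haulage cost 80 + fixed 13 = 93.
Compare {F1, F2, F5, F6}: haulage cost 74 + fixed 20 = 94.
Compare {F1, F2, F4, F5}: haulage cost 74 + fixed 21 = 95.
All other subsets cost ≥ 93. Minimum total cost: 91.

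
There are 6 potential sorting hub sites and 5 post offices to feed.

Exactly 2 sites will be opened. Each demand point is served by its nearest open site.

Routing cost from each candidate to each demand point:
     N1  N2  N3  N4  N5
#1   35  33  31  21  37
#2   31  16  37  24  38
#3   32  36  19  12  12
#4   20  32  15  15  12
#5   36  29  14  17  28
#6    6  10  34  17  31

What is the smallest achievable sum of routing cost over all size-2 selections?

Open {#4, #6}.
  N1→#6 6, N2→#6 10, N3→#4 15, N4→#4 15, N5→#4 12  ⇒ total 58.
Compare {#3, #6}: total 59.
Compare {#5, #6}: total 75.
No size-2 selection does better; minimum is 58.

58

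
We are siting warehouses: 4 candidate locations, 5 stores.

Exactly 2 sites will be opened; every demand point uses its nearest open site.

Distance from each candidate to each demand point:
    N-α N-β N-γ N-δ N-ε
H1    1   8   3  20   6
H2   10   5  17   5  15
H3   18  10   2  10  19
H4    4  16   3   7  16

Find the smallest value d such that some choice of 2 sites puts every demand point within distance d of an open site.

6

Open {H1, H2}.
  Farthest demand point is N-ε at distance 6 (to H1); all others are ≤ 6.
With {H1, H4} the worst case is 8.
With {H1, H3} the worst case is 10.
No size-2 selection achieves below 6.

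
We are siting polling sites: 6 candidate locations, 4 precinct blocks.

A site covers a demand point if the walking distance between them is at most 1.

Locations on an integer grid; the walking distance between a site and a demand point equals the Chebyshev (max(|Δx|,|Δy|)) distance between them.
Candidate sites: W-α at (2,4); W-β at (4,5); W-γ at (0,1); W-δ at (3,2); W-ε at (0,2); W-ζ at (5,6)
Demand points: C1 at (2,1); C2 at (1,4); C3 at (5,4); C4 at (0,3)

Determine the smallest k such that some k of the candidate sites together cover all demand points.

4

Coverage sets (demand points within 1 of each site):
  W-α: {C2}
  W-β: {C3}
  W-γ: {}
  W-δ: {C1}
  W-ε: {C4}
  W-ζ: {}
No 3 sites suffice: every size-3 union leaves at least one demand point uncovered.
But {W-α, W-β, W-δ, W-ε} covers everything, so the minimum is 4.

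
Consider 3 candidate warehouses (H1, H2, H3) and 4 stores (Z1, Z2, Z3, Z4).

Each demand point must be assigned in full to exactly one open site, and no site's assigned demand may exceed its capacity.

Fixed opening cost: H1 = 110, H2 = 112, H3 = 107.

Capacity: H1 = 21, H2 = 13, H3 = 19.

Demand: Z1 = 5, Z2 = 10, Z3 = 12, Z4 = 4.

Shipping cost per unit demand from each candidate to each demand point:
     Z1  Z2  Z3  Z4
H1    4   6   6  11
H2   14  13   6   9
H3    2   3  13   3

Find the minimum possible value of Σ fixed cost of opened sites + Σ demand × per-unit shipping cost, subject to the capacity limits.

Open {H1, H3}; cheapest assignment that respects the capacities:
  H1 (cap 21, load 12): Z3 — cost 12×6 = 72
  H3 (cap 19, load 19): Z1, Z2, Z4 — cost 5×2 + 10×3 + 4×3 = 52
  Shipping 124, fixed 217 → total 341.
  Any other capacity-feasible assignment to {H1, H3} ships for at least 124.
Compare {H2, H3}: its best feasible assignment gives total 343.
Compare {H1, H2}: its best feasible assignment gives total 418.
Every other set of open sites that can feasibly serve all demand totals ≥ 343 even under its best assignment. Minimum: 341.

341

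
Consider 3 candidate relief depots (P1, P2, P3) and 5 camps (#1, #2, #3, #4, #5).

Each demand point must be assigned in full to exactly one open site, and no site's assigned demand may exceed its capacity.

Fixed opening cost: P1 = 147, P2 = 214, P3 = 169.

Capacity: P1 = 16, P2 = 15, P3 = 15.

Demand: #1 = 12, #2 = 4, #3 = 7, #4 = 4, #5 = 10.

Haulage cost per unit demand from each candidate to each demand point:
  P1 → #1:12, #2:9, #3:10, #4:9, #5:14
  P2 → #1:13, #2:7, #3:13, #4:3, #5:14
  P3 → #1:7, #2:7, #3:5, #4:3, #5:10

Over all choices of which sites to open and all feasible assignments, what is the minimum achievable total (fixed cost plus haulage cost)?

872

Open {P1, P2, P3}; cheapest assignment that respects the capacities:
  P1 (cap 16, load 11): #2, #3 — cost 4×9 + 7×10 = 106
  P2 (cap 15, load 14): #4, #5 — cost 4×3 + 10×14 = 152
  P3 (cap 15, load 12): #1 — cost 12×7 = 84
  Shipping 342, fixed 530 → total 872.
  Any other capacity-feasible assignment to {P1, P2, P3} ships for at least 342.
Total demand is 37 and no other set of sites has combined capacity ≥ 37, so {P1, P2, P3} is the only feasible choice of open sites. Minimum: 872.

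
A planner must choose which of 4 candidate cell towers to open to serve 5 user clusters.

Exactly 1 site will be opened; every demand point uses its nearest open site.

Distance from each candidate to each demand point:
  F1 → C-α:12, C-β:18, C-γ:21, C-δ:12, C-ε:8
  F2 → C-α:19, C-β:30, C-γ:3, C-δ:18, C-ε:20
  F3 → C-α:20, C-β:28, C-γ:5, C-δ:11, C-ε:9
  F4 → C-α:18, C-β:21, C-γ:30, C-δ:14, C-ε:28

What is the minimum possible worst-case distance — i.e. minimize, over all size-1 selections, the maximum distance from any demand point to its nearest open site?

Open {F1}.
  Farthest demand point is C-γ at distance 21 (to F1); all others are ≤ 21.
With {F3} the worst case is 28.
With {F2} the worst case is 30.
No size-1 selection achieves below 21.

21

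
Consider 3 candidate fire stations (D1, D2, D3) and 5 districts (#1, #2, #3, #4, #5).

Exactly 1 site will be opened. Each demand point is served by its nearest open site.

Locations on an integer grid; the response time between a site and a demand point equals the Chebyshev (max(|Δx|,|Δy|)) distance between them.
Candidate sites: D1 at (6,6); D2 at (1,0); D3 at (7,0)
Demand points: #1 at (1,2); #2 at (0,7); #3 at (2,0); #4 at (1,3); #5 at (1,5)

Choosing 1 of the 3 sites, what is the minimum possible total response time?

18

Open {D2}.
  #1→D2 2, #2→D2 7, #3→D2 1, #4→D2 3, #5→D2 5  ⇒ total 18.
Compare {D1}: total 27.
Compare {D3}: total 30.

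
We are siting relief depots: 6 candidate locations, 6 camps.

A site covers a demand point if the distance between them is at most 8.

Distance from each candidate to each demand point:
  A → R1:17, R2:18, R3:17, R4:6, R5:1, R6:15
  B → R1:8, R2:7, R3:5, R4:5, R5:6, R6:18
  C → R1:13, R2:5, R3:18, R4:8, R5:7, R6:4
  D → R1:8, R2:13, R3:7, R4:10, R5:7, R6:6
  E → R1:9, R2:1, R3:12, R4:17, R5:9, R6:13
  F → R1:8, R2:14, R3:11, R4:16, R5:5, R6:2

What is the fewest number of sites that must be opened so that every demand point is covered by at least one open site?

2

Coverage sets (demand points within 8 of each site):
  A: {R4, R5}
  B: {R1, R2, R3, R4, R5}
  C: {R2, R4, R5, R6}
  D: {R1, R3, R5, R6}
  E: {R2}
  F: {R1, R5, R6}
No single site covers all 6 demand points.
But {B, C} covers everything, so the minimum is 2.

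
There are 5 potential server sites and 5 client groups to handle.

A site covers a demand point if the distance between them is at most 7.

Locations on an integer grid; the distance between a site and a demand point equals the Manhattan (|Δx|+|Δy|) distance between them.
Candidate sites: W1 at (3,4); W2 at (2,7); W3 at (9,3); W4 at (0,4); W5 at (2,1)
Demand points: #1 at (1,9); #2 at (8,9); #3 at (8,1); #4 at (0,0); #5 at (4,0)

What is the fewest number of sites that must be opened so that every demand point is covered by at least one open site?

2

Coverage sets (demand points within 7 of each site):
  W1: {#1, #4, #5}
  W2: {#1}
  W3: {#2, #3}
  W4: {#1, #4}
  W5: {#3, #4, #5}
No single site covers all 5 demand points.
But {W1, W3} covers everything, so the minimum is 2.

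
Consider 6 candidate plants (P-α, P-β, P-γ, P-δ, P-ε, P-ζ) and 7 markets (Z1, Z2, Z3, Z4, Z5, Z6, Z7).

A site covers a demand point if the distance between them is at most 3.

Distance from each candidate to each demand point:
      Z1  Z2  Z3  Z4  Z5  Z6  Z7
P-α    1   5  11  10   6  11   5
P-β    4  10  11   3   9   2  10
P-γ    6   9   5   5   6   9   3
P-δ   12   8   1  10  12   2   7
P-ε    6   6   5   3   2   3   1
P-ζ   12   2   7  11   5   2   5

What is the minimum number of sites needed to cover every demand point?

Coverage sets (demand points within 3 of each site):
  P-α: {Z1}
  P-β: {Z4, Z6}
  P-γ: {Z7}
  P-δ: {Z3, Z6}
  P-ε: {Z4, Z5, Z6, Z7}
  P-ζ: {Z2, Z6}
No 3 sites suffice: every size-3 union leaves at least one demand point uncovered.
But {P-α, P-δ, P-ε, P-ζ} covers everything, so the minimum is 4.

4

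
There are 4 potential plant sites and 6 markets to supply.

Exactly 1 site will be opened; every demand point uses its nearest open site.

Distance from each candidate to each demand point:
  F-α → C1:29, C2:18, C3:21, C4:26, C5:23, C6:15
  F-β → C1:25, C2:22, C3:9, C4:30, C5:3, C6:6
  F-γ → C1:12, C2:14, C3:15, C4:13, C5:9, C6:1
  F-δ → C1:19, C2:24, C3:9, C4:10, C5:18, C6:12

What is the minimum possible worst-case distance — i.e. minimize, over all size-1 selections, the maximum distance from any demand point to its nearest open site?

Open {F-γ}.
  Farthest demand point is C3 at distance 15 (to F-γ); all others are ≤ 15.
With {F-δ} the worst case is 24.
With {F-α} the worst case is 29.
No size-1 selection achieves below 15.

15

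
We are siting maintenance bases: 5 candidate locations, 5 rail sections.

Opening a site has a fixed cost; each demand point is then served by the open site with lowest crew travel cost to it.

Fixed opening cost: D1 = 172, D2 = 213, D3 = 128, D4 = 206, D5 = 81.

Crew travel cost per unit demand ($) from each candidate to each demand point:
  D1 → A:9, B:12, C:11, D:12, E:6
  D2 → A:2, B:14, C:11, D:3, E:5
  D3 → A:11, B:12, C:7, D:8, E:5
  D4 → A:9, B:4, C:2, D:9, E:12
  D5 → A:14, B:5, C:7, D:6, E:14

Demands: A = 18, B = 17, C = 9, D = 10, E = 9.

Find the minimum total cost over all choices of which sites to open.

Open {D2, D5}: assign each demand point to its cheapest open site.
  A→D2 18×2=36, B→D5 17×5=85, C→D5 9×7=63, D→D2 10×3=30, E→D2 9×5=45
  crew travel cost 259, fixed 294 → total 553.
Compare {D2, D4}: crew travel cost 197 + fixed 419 = 616.
Compare {D4}: crew travel cost 446 + fixed 206 = 652.
Compare {D3, D5}: crew travel cost 451 + fixed 209 = 660.
All other subsets cost ≥ 616. Minimum total cost: 553.

553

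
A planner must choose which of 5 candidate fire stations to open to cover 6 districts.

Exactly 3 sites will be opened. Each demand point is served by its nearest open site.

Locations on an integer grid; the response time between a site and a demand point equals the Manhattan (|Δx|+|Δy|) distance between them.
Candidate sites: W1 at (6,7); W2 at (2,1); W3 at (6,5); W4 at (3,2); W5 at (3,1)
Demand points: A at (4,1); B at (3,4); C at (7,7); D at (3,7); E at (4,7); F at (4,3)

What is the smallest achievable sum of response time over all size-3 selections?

11

Open {W1, W4, W5}.
  A→W5 1, B→W4 2, C→W1 1, D→W1 3, E→W1 2, F→W4 2  ⇒ total 11.
Compare {W1, W2, W4}: total 12.
Compare {W1, W3, W4}: total 12.
No size-3 selection does better; minimum is 11.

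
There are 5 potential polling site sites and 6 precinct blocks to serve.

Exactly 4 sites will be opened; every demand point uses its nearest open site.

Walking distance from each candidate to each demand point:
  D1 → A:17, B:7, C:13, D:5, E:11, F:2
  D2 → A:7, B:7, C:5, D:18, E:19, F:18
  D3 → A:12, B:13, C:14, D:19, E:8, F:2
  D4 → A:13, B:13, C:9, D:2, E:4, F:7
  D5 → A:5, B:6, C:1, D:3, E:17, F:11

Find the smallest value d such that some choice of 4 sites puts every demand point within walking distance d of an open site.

6

Open {D1, D2, D4, D5}.
  Farthest demand point is B at walking distance 6 (to D5); all others are ≤ 6.
With {D1, D3, D4, D5} the worst case is 6.
With {D2, D3, D4, D5} the worst case is 6.
No size-4 selection achieves below 6.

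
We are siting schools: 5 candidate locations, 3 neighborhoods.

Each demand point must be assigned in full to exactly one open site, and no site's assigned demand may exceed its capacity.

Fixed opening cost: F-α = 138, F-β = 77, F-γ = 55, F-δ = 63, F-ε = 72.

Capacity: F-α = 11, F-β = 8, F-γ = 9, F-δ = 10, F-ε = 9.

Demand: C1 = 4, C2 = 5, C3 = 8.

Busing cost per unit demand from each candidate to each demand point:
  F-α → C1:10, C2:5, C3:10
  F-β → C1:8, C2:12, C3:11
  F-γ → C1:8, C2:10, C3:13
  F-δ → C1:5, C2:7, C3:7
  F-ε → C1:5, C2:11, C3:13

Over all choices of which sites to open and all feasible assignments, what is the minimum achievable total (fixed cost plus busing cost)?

Open {F-γ, F-δ}; cheapest assignment that respects the capacities:
  F-γ (cap 9, load 9): C1, C2 — cost 4×8 + 5×10 = 82
  F-δ (cap 10, load 8): C3 — cost 8×7 = 56
  Shipping 138, fixed 118 → total 256.
  Any other capacity-feasible assignment to {F-γ, F-δ} ships for at least 138.
Compare {F-δ, F-ε}: its best feasible assignment gives total 266.
Compare {F-β, F-δ}: its best feasible assignment gives total 283.
Every other set of open sites that can feasibly serve all demand totals ≥ 266 even under its best assignment. Minimum: 256.

256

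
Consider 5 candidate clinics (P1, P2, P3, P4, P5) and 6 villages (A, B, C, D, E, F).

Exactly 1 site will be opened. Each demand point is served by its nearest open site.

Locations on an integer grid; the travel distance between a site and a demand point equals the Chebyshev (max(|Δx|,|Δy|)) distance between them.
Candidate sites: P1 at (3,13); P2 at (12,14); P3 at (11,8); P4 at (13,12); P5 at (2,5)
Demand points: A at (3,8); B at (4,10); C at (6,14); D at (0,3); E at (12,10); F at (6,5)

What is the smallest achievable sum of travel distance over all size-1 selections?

33

Open {P5}.
  A→P5 3, B→P5 5, C→P5 9, D→P5 2, E→P5 10, F→P5 4  ⇒ total 33.
Compare {P1}: total 38.
Compare {P3}: total 39.
No size-1 selection does better; minimum is 33.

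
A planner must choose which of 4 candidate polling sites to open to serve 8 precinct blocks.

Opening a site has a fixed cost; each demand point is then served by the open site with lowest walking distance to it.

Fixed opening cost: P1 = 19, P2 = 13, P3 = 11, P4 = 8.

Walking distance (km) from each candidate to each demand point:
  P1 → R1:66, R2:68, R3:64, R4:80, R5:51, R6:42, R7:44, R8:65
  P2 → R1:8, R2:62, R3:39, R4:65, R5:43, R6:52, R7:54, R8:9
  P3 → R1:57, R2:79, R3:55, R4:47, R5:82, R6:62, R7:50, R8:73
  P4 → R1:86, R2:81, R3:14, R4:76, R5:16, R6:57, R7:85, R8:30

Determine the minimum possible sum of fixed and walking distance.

Open {P2, P3, P4}: assign each demand point to its cheapest open site.
  R1→P2 8, R2→P2 62, R3→P4 14, R4→P3 47, R5→P4 16, R6→P2 52, R7→P3 50, R8→P2 9
  walking distance 258, fixed 32 → total 290.
Compare {P1, P2, P3, P4}: walking distance 242 + fixed 51 = 293.
Compare {P1, P2, P4}: walking distance 260 + fixed 40 = 300.
Compare {P2, P4}: walking distance 280 + fixed 21 = 301.
All other subsets cost ≥ 293. Minimum total cost: 290.

290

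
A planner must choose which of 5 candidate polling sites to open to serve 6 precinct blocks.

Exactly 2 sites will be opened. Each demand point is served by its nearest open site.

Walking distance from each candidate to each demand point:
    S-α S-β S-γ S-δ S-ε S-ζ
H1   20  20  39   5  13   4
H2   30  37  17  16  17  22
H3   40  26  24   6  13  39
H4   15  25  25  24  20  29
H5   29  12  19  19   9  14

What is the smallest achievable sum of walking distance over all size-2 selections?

69

Open {H1, H5}.
  S-α→H1 20, S-β→H5 12, S-γ→H5 19, S-δ→H1 5, S-ε→H5 9, S-ζ→H1 4  ⇒ total 69.
Compare {H1, H2}: total 79.
Compare {H1, H4}: total 82.
No size-2 selection does better; minimum is 69.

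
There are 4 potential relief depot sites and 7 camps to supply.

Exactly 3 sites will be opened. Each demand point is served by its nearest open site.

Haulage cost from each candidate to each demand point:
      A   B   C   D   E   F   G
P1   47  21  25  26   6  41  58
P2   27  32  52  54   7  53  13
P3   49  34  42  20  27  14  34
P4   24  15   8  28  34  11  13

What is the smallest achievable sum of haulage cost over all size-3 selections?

97

Open {P1, P3, P4}.
  A→P4 24, B→P4 15, C→P4 8, D→P3 20, E→P1 6, F→P4 11, G→P4 13  ⇒ total 97.
Compare {P2, P3, P4}: total 98.
Compare {P1, P2, P4}: total 103.
No size-3 selection does better; minimum is 97.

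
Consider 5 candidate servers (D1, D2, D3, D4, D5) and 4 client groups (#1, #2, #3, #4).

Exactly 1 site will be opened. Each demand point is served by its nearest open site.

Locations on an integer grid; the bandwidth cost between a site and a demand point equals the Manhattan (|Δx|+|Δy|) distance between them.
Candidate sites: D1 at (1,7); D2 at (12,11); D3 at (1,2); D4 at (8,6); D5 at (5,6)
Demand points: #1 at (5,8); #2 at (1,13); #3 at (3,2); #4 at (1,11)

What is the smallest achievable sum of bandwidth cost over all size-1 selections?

Open {D1}.
  #1→D1 5, #2→D1 6, #3→D1 7, #4→D1 4  ⇒ total 22.
Compare {D5}: total 28.
Compare {D3}: total 32.
No size-1 selection does better; minimum is 22.

22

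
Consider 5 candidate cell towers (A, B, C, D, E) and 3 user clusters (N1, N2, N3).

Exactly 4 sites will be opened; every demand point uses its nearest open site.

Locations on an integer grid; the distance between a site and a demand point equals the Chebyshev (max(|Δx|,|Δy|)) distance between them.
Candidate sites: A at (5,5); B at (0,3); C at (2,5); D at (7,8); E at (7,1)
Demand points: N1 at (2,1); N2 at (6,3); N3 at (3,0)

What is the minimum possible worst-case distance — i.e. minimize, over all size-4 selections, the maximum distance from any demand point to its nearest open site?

3

Open {A, B, C, D}.
  Farthest demand point is N3 at distance 3 (to B); all others are ≤ 3.
With {A, B, C, E} the worst case is 3.
With {A, B, D, E} the worst case is 3.
No size-4 selection achieves below 3.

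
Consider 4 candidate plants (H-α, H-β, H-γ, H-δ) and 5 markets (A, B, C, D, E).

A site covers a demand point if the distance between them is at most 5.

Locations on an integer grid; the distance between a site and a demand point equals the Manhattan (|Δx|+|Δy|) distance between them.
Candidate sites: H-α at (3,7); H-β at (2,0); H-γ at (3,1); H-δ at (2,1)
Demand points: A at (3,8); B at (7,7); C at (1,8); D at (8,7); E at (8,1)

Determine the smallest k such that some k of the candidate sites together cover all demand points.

2

Coverage sets (demand points within 5 of each site):
  H-α: {A, B, C, D}
  H-β: {}
  H-γ: {E}
  H-δ: {}
No single site covers all 5 demand points.
But {H-α, H-γ} covers everything, so the minimum is 2.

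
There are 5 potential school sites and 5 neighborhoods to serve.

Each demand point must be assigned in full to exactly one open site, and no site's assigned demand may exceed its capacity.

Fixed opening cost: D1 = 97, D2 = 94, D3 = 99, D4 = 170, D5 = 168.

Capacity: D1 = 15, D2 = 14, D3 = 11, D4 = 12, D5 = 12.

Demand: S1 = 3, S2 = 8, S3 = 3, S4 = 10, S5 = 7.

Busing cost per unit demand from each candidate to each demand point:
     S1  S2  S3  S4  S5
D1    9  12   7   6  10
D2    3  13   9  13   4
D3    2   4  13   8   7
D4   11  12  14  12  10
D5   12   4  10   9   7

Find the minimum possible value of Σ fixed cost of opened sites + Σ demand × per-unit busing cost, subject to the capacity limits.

Open {D1, D2, D3}; cheapest assignment that respects the capacities:
  D1 (cap 15, load 13): S3, S4 — cost 3×7 + 10×6 = 81
  D2 (cap 14, load 7): S5 — cost 7×4 = 28
  D3 (cap 11, load 11): S1, S2 — cost 3×2 + 8×4 = 38
  Shipping 147, fixed 290 → total 437.
  Any other capacity-feasible assignment to {D1, D2, D3} ships for at least 147.
Compare {D1, D2, D5}: its best feasible assignment gives total 509.
Compare {D1, D3, D5}: its best feasible assignment gives total 532.
Every other set of open sites that can feasibly serve all demand totals ≥ 509 even under its best assignment. Minimum: 437.

437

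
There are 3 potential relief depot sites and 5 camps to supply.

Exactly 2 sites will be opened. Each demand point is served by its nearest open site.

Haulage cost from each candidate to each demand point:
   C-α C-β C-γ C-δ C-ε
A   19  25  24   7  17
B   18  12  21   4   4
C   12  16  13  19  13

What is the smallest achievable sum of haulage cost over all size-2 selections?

Open {B, C}.
  C-α→C 12, C-β→B 12, C-γ→C 13, C-δ→B 4, C-ε→B 4  ⇒ total 45.
Compare {A, B}: total 59.
Compare {A, C}: total 61.

45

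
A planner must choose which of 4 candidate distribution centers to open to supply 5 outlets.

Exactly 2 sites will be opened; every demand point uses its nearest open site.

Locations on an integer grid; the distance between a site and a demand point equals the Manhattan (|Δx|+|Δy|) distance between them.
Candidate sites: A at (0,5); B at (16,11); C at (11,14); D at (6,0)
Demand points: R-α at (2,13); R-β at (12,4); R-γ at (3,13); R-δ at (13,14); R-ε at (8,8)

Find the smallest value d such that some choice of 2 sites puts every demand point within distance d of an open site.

Open {C, D}.
  Farthest demand point is R-α at distance 10 (to C); all others are ≤ 10.
With {A, B} the worst case is 11.
With {A, C} the worst case is 11.
No size-2 selection achieves below 10.

10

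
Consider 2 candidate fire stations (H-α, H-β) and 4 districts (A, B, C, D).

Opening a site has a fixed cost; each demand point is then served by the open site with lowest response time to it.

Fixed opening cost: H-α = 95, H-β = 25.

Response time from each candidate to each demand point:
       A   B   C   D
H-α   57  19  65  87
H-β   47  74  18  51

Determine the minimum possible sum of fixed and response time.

Open {H-β}: assign each demand point to its cheapest open site.
  A→H-β 47, B→H-β 74, C→H-β 18, D→H-β 51
  response time 190, fixed 25 → total 215.
Compare {H-α, H-β}: response time 135 + fixed 120 = 255.
Compare {H-α}: response time 228 + fixed 95 = 323.

215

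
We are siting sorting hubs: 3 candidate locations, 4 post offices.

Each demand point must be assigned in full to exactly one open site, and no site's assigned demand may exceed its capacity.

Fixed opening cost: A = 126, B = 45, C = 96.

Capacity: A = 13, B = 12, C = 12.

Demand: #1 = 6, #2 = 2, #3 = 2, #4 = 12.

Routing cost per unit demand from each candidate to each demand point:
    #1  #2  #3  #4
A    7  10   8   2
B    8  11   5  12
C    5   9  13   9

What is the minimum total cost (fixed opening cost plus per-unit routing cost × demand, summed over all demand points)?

Open {A, B}; cheapest assignment that respects the capacities:
  A (cap 13, load 12): #4 — cost 12×2 = 24
  B (cap 12, load 10): #1, #2, #3 — cost 6×8 + 2×11 + 2×5 = 80
  Shipping 104, fixed 171 → total 275.
  Any other capacity-feasible assignment to {A, B} ships for at least 104.
Compare {A, C}: its best feasible assignment gives total 320.
Compare {B, C}: its best feasible assignment gives total 329.
Every other set of open sites that can feasibly serve all demand totals ≥ 320 even under its best assignment. Minimum: 275.

275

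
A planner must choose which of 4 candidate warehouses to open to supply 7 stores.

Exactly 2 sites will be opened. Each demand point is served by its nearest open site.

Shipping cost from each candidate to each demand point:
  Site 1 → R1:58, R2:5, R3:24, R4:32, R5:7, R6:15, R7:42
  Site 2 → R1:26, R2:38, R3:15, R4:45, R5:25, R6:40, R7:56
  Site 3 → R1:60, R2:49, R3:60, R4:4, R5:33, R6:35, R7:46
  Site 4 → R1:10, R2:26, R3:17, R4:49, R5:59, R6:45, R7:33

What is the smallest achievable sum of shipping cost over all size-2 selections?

119

Open {Site 1, Site 4}.
  R1→Site 4 10, R2→Site 1 5, R3→Site 4 17, R4→Site 1 32, R5→Site 1 7, R6→Site 1 15, R7→Site 4 33  ⇒ total 119.
Compare {Site 1, Site 2}: total 142.
Compare {Site 1, Site 3}: total 155.
No size-2 selection does better; minimum is 119.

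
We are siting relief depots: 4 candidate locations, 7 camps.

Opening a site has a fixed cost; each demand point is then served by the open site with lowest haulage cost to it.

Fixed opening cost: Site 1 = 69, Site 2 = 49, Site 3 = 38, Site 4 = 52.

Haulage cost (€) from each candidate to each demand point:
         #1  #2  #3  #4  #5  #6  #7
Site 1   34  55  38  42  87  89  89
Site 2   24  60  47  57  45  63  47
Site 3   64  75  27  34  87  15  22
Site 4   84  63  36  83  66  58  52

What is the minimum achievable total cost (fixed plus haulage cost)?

314

Open {Site 2, Site 3}: assign each demand point to its cheapest open site.
  #1→Site 2 24, #2→Site 2 60, #3→Site 3 27, #4→Site 3 34, #5→Site 2 45, #6→Site 3 15, #7→Site 3 22
  haulage cost 227, fixed 87 → total 314.
Compare {Site 3}: haulage cost 324 + fixed 38 = 362.
Compare {Site 2, Site 3, Site 4}: haulage cost 227 + fixed 139 = 366.
Compare {Site 1, Site 2, Site 3}: haulage cost 222 + fixed 156 = 378.
All other subsets cost ≥ 362. Minimum total cost: 314.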